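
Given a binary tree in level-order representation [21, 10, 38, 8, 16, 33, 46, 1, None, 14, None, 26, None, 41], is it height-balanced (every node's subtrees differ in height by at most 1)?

Tree (level-order array): [21, 10, 38, 8, 16, 33, 46, 1, None, 14, None, 26, None, 41]
Definition: a tree is height-balanced if, at every node, |h(left) - h(right)| <= 1 (empty subtree has height -1).
Bottom-up per-node check:
  node 1: h_left=-1, h_right=-1, diff=0 [OK], height=0
  node 8: h_left=0, h_right=-1, diff=1 [OK], height=1
  node 14: h_left=-1, h_right=-1, diff=0 [OK], height=0
  node 16: h_left=0, h_right=-1, diff=1 [OK], height=1
  node 10: h_left=1, h_right=1, diff=0 [OK], height=2
  node 26: h_left=-1, h_right=-1, diff=0 [OK], height=0
  node 33: h_left=0, h_right=-1, diff=1 [OK], height=1
  node 41: h_left=-1, h_right=-1, diff=0 [OK], height=0
  node 46: h_left=0, h_right=-1, diff=1 [OK], height=1
  node 38: h_left=1, h_right=1, diff=0 [OK], height=2
  node 21: h_left=2, h_right=2, diff=0 [OK], height=3
All nodes satisfy the balance condition.
Result: Balanced


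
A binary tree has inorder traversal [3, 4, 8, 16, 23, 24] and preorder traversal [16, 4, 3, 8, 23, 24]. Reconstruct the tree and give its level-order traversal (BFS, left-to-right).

Inorder:  [3, 4, 8, 16, 23, 24]
Preorder: [16, 4, 3, 8, 23, 24]
Algorithm: preorder visits root first, so consume preorder in order;
for each root, split the current inorder slice at that value into
left-subtree inorder and right-subtree inorder, then recurse.
Recursive splits:
  root=16; inorder splits into left=[3, 4, 8], right=[23, 24]
  root=4; inorder splits into left=[3], right=[8]
  root=3; inorder splits into left=[], right=[]
  root=8; inorder splits into left=[], right=[]
  root=23; inorder splits into left=[], right=[24]
  root=24; inorder splits into left=[], right=[]
Reconstructed level-order: [16, 4, 23, 3, 8, 24]


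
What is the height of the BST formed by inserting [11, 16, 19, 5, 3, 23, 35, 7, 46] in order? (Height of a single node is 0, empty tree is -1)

Insertion order: [11, 16, 19, 5, 3, 23, 35, 7, 46]
Tree (level-order array): [11, 5, 16, 3, 7, None, 19, None, None, None, None, None, 23, None, 35, None, 46]
Compute height bottom-up (empty subtree = -1):
  height(3) = 1 + max(-1, -1) = 0
  height(7) = 1 + max(-1, -1) = 0
  height(5) = 1 + max(0, 0) = 1
  height(46) = 1 + max(-1, -1) = 0
  height(35) = 1 + max(-1, 0) = 1
  height(23) = 1 + max(-1, 1) = 2
  height(19) = 1 + max(-1, 2) = 3
  height(16) = 1 + max(-1, 3) = 4
  height(11) = 1 + max(1, 4) = 5
Height = 5


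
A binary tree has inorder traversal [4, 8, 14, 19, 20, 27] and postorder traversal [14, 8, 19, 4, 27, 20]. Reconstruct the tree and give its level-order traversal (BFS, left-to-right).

Inorder:   [4, 8, 14, 19, 20, 27]
Postorder: [14, 8, 19, 4, 27, 20]
Algorithm: postorder visits root last, so walk postorder right-to-left;
each value is the root of the current inorder slice — split it at that
value, recurse on the right subtree first, then the left.
Recursive splits:
  root=20; inorder splits into left=[4, 8, 14, 19], right=[27]
  root=27; inorder splits into left=[], right=[]
  root=4; inorder splits into left=[], right=[8, 14, 19]
  root=19; inorder splits into left=[8, 14], right=[]
  root=8; inorder splits into left=[], right=[14]
  root=14; inorder splits into left=[], right=[]
Reconstructed level-order: [20, 4, 27, 19, 8, 14]


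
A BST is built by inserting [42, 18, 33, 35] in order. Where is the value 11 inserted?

Starting tree (level order): [42, 18, None, None, 33, None, 35]
Insertion path: 42 -> 18
Result: insert 11 as left child of 18
Final tree (level order): [42, 18, None, 11, 33, None, None, None, 35]


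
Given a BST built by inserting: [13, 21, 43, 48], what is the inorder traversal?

Tree insertion order: [13, 21, 43, 48]
Tree (level-order array): [13, None, 21, None, 43, None, 48]
Inorder traversal: [13, 21, 43, 48]


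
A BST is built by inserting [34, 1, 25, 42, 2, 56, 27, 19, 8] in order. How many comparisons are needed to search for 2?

Search path for 2: 34 -> 1 -> 25 -> 2
Found: True
Comparisons: 4


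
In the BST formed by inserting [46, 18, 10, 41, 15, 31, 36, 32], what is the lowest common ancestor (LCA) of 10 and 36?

Tree insertion order: [46, 18, 10, 41, 15, 31, 36, 32]
Tree (level-order array): [46, 18, None, 10, 41, None, 15, 31, None, None, None, None, 36, 32]
In a BST, the LCA of p=10, q=36 is the first node v on the
root-to-leaf path with p <= v <= q (go left if both < v, right if both > v).
Walk from root:
  at 46: both 10 and 36 < 46, go left
  at 18: 10 <= 18 <= 36, this is the LCA
LCA = 18


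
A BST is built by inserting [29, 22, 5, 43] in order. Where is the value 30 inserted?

Starting tree (level order): [29, 22, 43, 5]
Insertion path: 29 -> 43
Result: insert 30 as left child of 43
Final tree (level order): [29, 22, 43, 5, None, 30]


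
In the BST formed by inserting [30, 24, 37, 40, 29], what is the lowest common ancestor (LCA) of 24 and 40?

Tree insertion order: [30, 24, 37, 40, 29]
Tree (level-order array): [30, 24, 37, None, 29, None, 40]
In a BST, the LCA of p=24, q=40 is the first node v on the
root-to-leaf path with p <= v <= q (go left if both < v, right if both > v).
Walk from root:
  at 30: 24 <= 30 <= 40, this is the LCA
LCA = 30


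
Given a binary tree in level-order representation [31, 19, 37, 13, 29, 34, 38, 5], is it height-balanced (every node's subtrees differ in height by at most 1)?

Tree (level-order array): [31, 19, 37, 13, 29, 34, 38, 5]
Definition: a tree is height-balanced if, at every node, |h(left) - h(right)| <= 1 (empty subtree has height -1).
Bottom-up per-node check:
  node 5: h_left=-1, h_right=-1, diff=0 [OK], height=0
  node 13: h_left=0, h_right=-1, diff=1 [OK], height=1
  node 29: h_left=-1, h_right=-1, diff=0 [OK], height=0
  node 19: h_left=1, h_right=0, diff=1 [OK], height=2
  node 34: h_left=-1, h_right=-1, diff=0 [OK], height=0
  node 38: h_left=-1, h_right=-1, diff=0 [OK], height=0
  node 37: h_left=0, h_right=0, diff=0 [OK], height=1
  node 31: h_left=2, h_right=1, diff=1 [OK], height=3
All nodes satisfy the balance condition.
Result: Balanced


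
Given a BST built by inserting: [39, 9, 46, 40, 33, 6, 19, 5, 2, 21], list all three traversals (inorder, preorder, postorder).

Tree insertion order: [39, 9, 46, 40, 33, 6, 19, 5, 2, 21]
Tree (level-order array): [39, 9, 46, 6, 33, 40, None, 5, None, 19, None, None, None, 2, None, None, 21]
Inorder (L, root, R): [2, 5, 6, 9, 19, 21, 33, 39, 40, 46]
Preorder (root, L, R): [39, 9, 6, 5, 2, 33, 19, 21, 46, 40]
Postorder (L, R, root): [2, 5, 6, 21, 19, 33, 9, 40, 46, 39]


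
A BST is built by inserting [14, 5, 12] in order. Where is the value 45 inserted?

Starting tree (level order): [14, 5, None, None, 12]
Insertion path: 14
Result: insert 45 as right child of 14
Final tree (level order): [14, 5, 45, None, 12]


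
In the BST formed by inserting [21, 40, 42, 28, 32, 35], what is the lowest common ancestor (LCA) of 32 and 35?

Tree insertion order: [21, 40, 42, 28, 32, 35]
Tree (level-order array): [21, None, 40, 28, 42, None, 32, None, None, None, 35]
In a BST, the LCA of p=32, q=35 is the first node v on the
root-to-leaf path with p <= v <= q (go left if both < v, right if both > v).
Walk from root:
  at 21: both 32 and 35 > 21, go right
  at 40: both 32 and 35 < 40, go left
  at 28: both 32 and 35 > 28, go right
  at 32: 32 <= 32 <= 35, this is the LCA
LCA = 32


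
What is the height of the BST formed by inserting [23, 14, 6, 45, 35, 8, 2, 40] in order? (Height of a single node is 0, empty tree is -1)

Insertion order: [23, 14, 6, 45, 35, 8, 2, 40]
Tree (level-order array): [23, 14, 45, 6, None, 35, None, 2, 8, None, 40]
Compute height bottom-up (empty subtree = -1):
  height(2) = 1 + max(-1, -1) = 0
  height(8) = 1 + max(-1, -1) = 0
  height(6) = 1 + max(0, 0) = 1
  height(14) = 1 + max(1, -1) = 2
  height(40) = 1 + max(-1, -1) = 0
  height(35) = 1 + max(-1, 0) = 1
  height(45) = 1 + max(1, -1) = 2
  height(23) = 1 + max(2, 2) = 3
Height = 3


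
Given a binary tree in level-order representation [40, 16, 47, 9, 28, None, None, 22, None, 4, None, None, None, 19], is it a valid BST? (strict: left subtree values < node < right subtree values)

Level-order array: [40, 16, 47, 9, 28, None, None, 22, None, 4, None, None, None, 19]
Validate using subtree bounds (lo, hi): at each node, require lo < value < hi,
then recurse left with hi=value and right with lo=value.
Preorder trace (stopping at first violation):
  at node 40 with bounds (-inf, +inf): OK
  at node 16 with bounds (-inf, 40): OK
  at node 9 with bounds (-inf, 16): OK
  at node 22 with bounds (-inf, 9): VIOLATION
Node 22 violates its bound: not (-inf < 22 < 9).
Result: Not a valid BST


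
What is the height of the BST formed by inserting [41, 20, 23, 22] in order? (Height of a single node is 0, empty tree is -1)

Insertion order: [41, 20, 23, 22]
Tree (level-order array): [41, 20, None, None, 23, 22]
Compute height bottom-up (empty subtree = -1):
  height(22) = 1 + max(-1, -1) = 0
  height(23) = 1 + max(0, -1) = 1
  height(20) = 1 + max(-1, 1) = 2
  height(41) = 1 + max(2, -1) = 3
Height = 3


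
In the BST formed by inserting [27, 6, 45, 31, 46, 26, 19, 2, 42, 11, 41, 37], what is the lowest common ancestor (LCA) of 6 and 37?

Tree insertion order: [27, 6, 45, 31, 46, 26, 19, 2, 42, 11, 41, 37]
Tree (level-order array): [27, 6, 45, 2, 26, 31, 46, None, None, 19, None, None, 42, None, None, 11, None, 41, None, None, None, 37]
In a BST, the LCA of p=6, q=37 is the first node v on the
root-to-leaf path with p <= v <= q (go left if both < v, right if both > v).
Walk from root:
  at 27: 6 <= 27 <= 37, this is the LCA
LCA = 27


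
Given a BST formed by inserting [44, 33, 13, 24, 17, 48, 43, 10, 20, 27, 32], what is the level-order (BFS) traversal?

Tree insertion order: [44, 33, 13, 24, 17, 48, 43, 10, 20, 27, 32]
Tree (level-order array): [44, 33, 48, 13, 43, None, None, 10, 24, None, None, None, None, 17, 27, None, 20, None, 32]
BFS from the root, enqueuing left then right child of each popped node:
  queue [44] -> pop 44, enqueue [33, 48], visited so far: [44]
  queue [33, 48] -> pop 33, enqueue [13, 43], visited so far: [44, 33]
  queue [48, 13, 43] -> pop 48, enqueue [none], visited so far: [44, 33, 48]
  queue [13, 43] -> pop 13, enqueue [10, 24], visited so far: [44, 33, 48, 13]
  queue [43, 10, 24] -> pop 43, enqueue [none], visited so far: [44, 33, 48, 13, 43]
  queue [10, 24] -> pop 10, enqueue [none], visited so far: [44, 33, 48, 13, 43, 10]
  queue [24] -> pop 24, enqueue [17, 27], visited so far: [44, 33, 48, 13, 43, 10, 24]
  queue [17, 27] -> pop 17, enqueue [20], visited so far: [44, 33, 48, 13, 43, 10, 24, 17]
  queue [27, 20] -> pop 27, enqueue [32], visited so far: [44, 33, 48, 13, 43, 10, 24, 17, 27]
  queue [20, 32] -> pop 20, enqueue [none], visited so far: [44, 33, 48, 13, 43, 10, 24, 17, 27, 20]
  queue [32] -> pop 32, enqueue [none], visited so far: [44, 33, 48, 13, 43, 10, 24, 17, 27, 20, 32]
Result: [44, 33, 48, 13, 43, 10, 24, 17, 27, 20, 32]


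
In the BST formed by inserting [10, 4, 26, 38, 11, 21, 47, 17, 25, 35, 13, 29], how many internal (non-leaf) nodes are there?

Tree built from: [10, 4, 26, 38, 11, 21, 47, 17, 25, 35, 13, 29]
Tree (level-order array): [10, 4, 26, None, None, 11, 38, None, 21, 35, 47, 17, 25, 29, None, None, None, 13]
Rule: An internal node has at least one child.
Per-node child counts:
  node 10: 2 child(ren)
  node 4: 0 child(ren)
  node 26: 2 child(ren)
  node 11: 1 child(ren)
  node 21: 2 child(ren)
  node 17: 1 child(ren)
  node 13: 0 child(ren)
  node 25: 0 child(ren)
  node 38: 2 child(ren)
  node 35: 1 child(ren)
  node 29: 0 child(ren)
  node 47: 0 child(ren)
Matching nodes: [10, 26, 11, 21, 17, 38, 35]
Count of internal (non-leaf) nodes: 7


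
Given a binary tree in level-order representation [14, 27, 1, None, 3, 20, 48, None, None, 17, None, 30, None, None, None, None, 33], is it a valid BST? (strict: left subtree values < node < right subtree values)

Level-order array: [14, 27, 1, None, 3, 20, 48, None, None, 17, None, 30, None, None, None, None, 33]
Validate using subtree bounds (lo, hi): at each node, require lo < value < hi,
then recurse left with hi=value and right with lo=value.
Preorder trace (stopping at first violation):
  at node 14 with bounds (-inf, +inf): OK
  at node 27 with bounds (-inf, 14): VIOLATION
Node 27 violates its bound: not (-inf < 27 < 14).
Result: Not a valid BST


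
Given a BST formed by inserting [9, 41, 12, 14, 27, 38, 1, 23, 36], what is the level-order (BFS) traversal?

Tree insertion order: [9, 41, 12, 14, 27, 38, 1, 23, 36]
Tree (level-order array): [9, 1, 41, None, None, 12, None, None, 14, None, 27, 23, 38, None, None, 36]
BFS from the root, enqueuing left then right child of each popped node:
  queue [9] -> pop 9, enqueue [1, 41], visited so far: [9]
  queue [1, 41] -> pop 1, enqueue [none], visited so far: [9, 1]
  queue [41] -> pop 41, enqueue [12], visited so far: [9, 1, 41]
  queue [12] -> pop 12, enqueue [14], visited so far: [9, 1, 41, 12]
  queue [14] -> pop 14, enqueue [27], visited so far: [9, 1, 41, 12, 14]
  queue [27] -> pop 27, enqueue [23, 38], visited so far: [9, 1, 41, 12, 14, 27]
  queue [23, 38] -> pop 23, enqueue [none], visited so far: [9, 1, 41, 12, 14, 27, 23]
  queue [38] -> pop 38, enqueue [36], visited so far: [9, 1, 41, 12, 14, 27, 23, 38]
  queue [36] -> pop 36, enqueue [none], visited so far: [9, 1, 41, 12, 14, 27, 23, 38, 36]
Result: [9, 1, 41, 12, 14, 27, 23, 38, 36]


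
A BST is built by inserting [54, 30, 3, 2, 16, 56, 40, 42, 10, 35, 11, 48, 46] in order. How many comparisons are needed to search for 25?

Search path for 25: 54 -> 30 -> 3 -> 16
Found: False
Comparisons: 4


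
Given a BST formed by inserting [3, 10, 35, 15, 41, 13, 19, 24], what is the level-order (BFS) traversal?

Tree insertion order: [3, 10, 35, 15, 41, 13, 19, 24]
Tree (level-order array): [3, None, 10, None, 35, 15, 41, 13, 19, None, None, None, None, None, 24]
BFS from the root, enqueuing left then right child of each popped node:
  queue [3] -> pop 3, enqueue [10], visited so far: [3]
  queue [10] -> pop 10, enqueue [35], visited so far: [3, 10]
  queue [35] -> pop 35, enqueue [15, 41], visited so far: [3, 10, 35]
  queue [15, 41] -> pop 15, enqueue [13, 19], visited so far: [3, 10, 35, 15]
  queue [41, 13, 19] -> pop 41, enqueue [none], visited so far: [3, 10, 35, 15, 41]
  queue [13, 19] -> pop 13, enqueue [none], visited so far: [3, 10, 35, 15, 41, 13]
  queue [19] -> pop 19, enqueue [24], visited so far: [3, 10, 35, 15, 41, 13, 19]
  queue [24] -> pop 24, enqueue [none], visited so far: [3, 10, 35, 15, 41, 13, 19, 24]
Result: [3, 10, 35, 15, 41, 13, 19, 24]


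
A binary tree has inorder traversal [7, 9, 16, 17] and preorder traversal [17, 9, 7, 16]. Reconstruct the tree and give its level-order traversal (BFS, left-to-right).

Inorder:  [7, 9, 16, 17]
Preorder: [17, 9, 7, 16]
Algorithm: preorder visits root first, so consume preorder in order;
for each root, split the current inorder slice at that value into
left-subtree inorder and right-subtree inorder, then recurse.
Recursive splits:
  root=17; inorder splits into left=[7, 9, 16], right=[]
  root=9; inorder splits into left=[7], right=[16]
  root=7; inorder splits into left=[], right=[]
  root=16; inorder splits into left=[], right=[]
Reconstructed level-order: [17, 9, 7, 16]


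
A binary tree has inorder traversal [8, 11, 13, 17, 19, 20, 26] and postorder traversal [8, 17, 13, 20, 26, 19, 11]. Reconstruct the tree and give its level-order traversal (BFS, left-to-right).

Inorder:   [8, 11, 13, 17, 19, 20, 26]
Postorder: [8, 17, 13, 20, 26, 19, 11]
Algorithm: postorder visits root last, so walk postorder right-to-left;
each value is the root of the current inorder slice — split it at that
value, recurse on the right subtree first, then the left.
Recursive splits:
  root=11; inorder splits into left=[8], right=[13, 17, 19, 20, 26]
  root=19; inorder splits into left=[13, 17], right=[20, 26]
  root=26; inorder splits into left=[20], right=[]
  root=20; inorder splits into left=[], right=[]
  root=13; inorder splits into left=[], right=[17]
  root=17; inorder splits into left=[], right=[]
  root=8; inorder splits into left=[], right=[]
Reconstructed level-order: [11, 8, 19, 13, 26, 17, 20]


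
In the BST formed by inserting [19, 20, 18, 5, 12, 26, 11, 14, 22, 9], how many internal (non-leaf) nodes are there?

Tree built from: [19, 20, 18, 5, 12, 26, 11, 14, 22, 9]
Tree (level-order array): [19, 18, 20, 5, None, None, 26, None, 12, 22, None, 11, 14, None, None, 9]
Rule: An internal node has at least one child.
Per-node child counts:
  node 19: 2 child(ren)
  node 18: 1 child(ren)
  node 5: 1 child(ren)
  node 12: 2 child(ren)
  node 11: 1 child(ren)
  node 9: 0 child(ren)
  node 14: 0 child(ren)
  node 20: 1 child(ren)
  node 26: 1 child(ren)
  node 22: 0 child(ren)
Matching nodes: [19, 18, 5, 12, 11, 20, 26]
Count of internal (non-leaf) nodes: 7


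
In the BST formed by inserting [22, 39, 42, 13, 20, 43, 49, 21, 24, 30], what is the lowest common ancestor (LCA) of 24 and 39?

Tree insertion order: [22, 39, 42, 13, 20, 43, 49, 21, 24, 30]
Tree (level-order array): [22, 13, 39, None, 20, 24, 42, None, 21, None, 30, None, 43, None, None, None, None, None, 49]
In a BST, the LCA of p=24, q=39 is the first node v on the
root-to-leaf path with p <= v <= q (go left if both < v, right if both > v).
Walk from root:
  at 22: both 24 and 39 > 22, go right
  at 39: 24 <= 39 <= 39, this is the LCA
LCA = 39


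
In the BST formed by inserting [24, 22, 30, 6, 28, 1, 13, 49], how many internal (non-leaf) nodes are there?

Tree built from: [24, 22, 30, 6, 28, 1, 13, 49]
Tree (level-order array): [24, 22, 30, 6, None, 28, 49, 1, 13]
Rule: An internal node has at least one child.
Per-node child counts:
  node 24: 2 child(ren)
  node 22: 1 child(ren)
  node 6: 2 child(ren)
  node 1: 0 child(ren)
  node 13: 0 child(ren)
  node 30: 2 child(ren)
  node 28: 0 child(ren)
  node 49: 0 child(ren)
Matching nodes: [24, 22, 6, 30]
Count of internal (non-leaf) nodes: 4


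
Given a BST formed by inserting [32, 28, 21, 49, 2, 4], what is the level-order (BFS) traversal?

Tree insertion order: [32, 28, 21, 49, 2, 4]
Tree (level-order array): [32, 28, 49, 21, None, None, None, 2, None, None, 4]
BFS from the root, enqueuing left then right child of each popped node:
  queue [32] -> pop 32, enqueue [28, 49], visited so far: [32]
  queue [28, 49] -> pop 28, enqueue [21], visited so far: [32, 28]
  queue [49, 21] -> pop 49, enqueue [none], visited so far: [32, 28, 49]
  queue [21] -> pop 21, enqueue [2], visited so far: [32, 28, 49, 21]
  queue [2] -> pop 2, enqueue [4], visited so far: [32, 28, 49, 21, 2]
  queue [4] -> pop 4, enqueue [none], visited so far: [32, 28, 49, 21, 2, 4]
Result: [32, 28, 49, 21, 2, 4]


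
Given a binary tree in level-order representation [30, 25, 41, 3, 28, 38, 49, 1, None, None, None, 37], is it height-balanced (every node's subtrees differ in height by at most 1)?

Tree (level-order array): [30, 25, 41, 3, 28, 38, 49, 1, None, None, None, 37]
Definition: a tree is height-balanced if, at every node, |h(left) - h(right)| <= 1 (empty subtree has height -1).
Bottom-up per-node check:
  node 1: h_left=-1, h_right=-1, diff=0 [OK], height=0
  node 3: h_left=0, h_right=-1, diff=1 [OK], height=1
  node 28: h_left=-1, h_right=-1, diff=0 [OK], height=0
  node 25: h_left=1, h_right=0, diff=1 [OK], height=2
  node 37: h_left=-1, h_right=-1, diff=0 [OK], height=0
  node 38: h_left=0, h_right=-1, diff=1 [OK], height=1
  node 49: h_left=-1, h_right=-1, diff=0 [OK], height=0
  node 41: h_left=1, h_right=0, diff=1 [OK], height=2
  node 30: h_left=2, h_right=2, diff=0 [OK], height=3
All nodes satisfy the balance condition.
Result: Balanced


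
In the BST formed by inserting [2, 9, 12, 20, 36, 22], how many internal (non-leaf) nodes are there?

Tree built from: [2, 9, 12, 20, 36, 22]
Tree (level-order array): [2, None, 9, None, 12, None, 20, None, 36, 22]
Rule: An internal node has at least one child.
Per-node child counts:
  node 2: 1 child(ren)
  node 9: 1 child(ren)
  node 12: 1 child(ren)
  node 20: 1 child(ren)
  node 36: 1 child(ren)
  node 22: 0 child(ren)
Matching nodes: [2, 9, 12, 20, 36]
Count of internal (non-leaf) nodes: 5


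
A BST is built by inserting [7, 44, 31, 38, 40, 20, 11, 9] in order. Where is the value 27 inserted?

Starting tree (level order): [7, None, 44, 31, None, 20, 38, 11, None, None, 40, 9]
Insertion path: 7 -> 44 -> 31 -> 20
Result: insert 27 as right child of 20
Final tree (level order): [7, None, 44, 31, None, 20, 38, 11, 27, None, 40, 9]


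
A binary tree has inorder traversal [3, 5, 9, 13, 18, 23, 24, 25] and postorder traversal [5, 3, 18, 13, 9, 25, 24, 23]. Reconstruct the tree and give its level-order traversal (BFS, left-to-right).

Inorder:   [3, 5, 9, 13, 18, 23, 24, 25]
Postorder: [5, 3, 18, 13, 9, 25, 24, 23]
Algorithm: postorder visits root last, so walk postorder right-to-left;
each value is the root of the current inorder slice — split it at that
value, recurse on the right subtree first, then the left.
Recursive splits:
  root=23; inorder splits into left=[3, 5, 9, 13, 18], right=[24, 25]
  root=24; inorder splits into left=[], right=[25]
  root=25; inorder splits into left=[], right=[]
  root=9; inorder splits into left=[3, 5], right=[13, 18]
  root=13; inorder splits into left=[], right=[18]
  root=18; inorder splits into left=[], right=[]
  root=3; inorder splits into left=[], right=[5]
  root=5; inorder splits into left=[], right=[]
Reconstructed level-order: [23, 9, 24, 3, 13, 25, 5, 18]


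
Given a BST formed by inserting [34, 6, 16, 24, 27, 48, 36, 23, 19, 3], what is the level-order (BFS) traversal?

Tree insertion order: [34, 6, 16, 24, 27, 48, 36, 23, 19, 3]
Tree (level-order array): [34, 6, 48, 3, 16, 36, None, None, None, None, 24, None, None, 23, 27, 19]
BFS from the root, enqueuing left then right child of each popped node:
  queue [34] -> pop 34, enqueue [6, 48], visited so far: [34]
  queue [6, 48] -> pop 6, enqueue [3, 16], visited so far: [34, 6]
  queue [48, 3, 16] -> pop 48, enqueue [36], visited so far: [34, 6, 48]
  queue [3, 16, 36] -> pop 3, enqueue [none], visited so far: [34, 6, 48, 3]
  queue [16, 36] -> pop 16, enqueue [24], visited so far: [34, 6, 48, 3, 16]
  queue [36, 24] -> pop 36, enqueue [none], visited so far: [34, 6, 48, 3, 16, 36]
  queue [24] -> pop 24, enqueue [23, 27], visited so far: [34, 6, 48, 3, 16, 36, 24]
  queue [23, 27] -> pop 23, enqueue [19], visited so far: [34, 6, 48, 3, 16, 36, 24, 23]
  queue [27, 19] -> pop 27, enqueue [none], visited so far: [34, 6, 48, 3, 16, 36, 24, 23, 27]
  queue [19] -> pop 19, enqueue [none], visited so far: [34, 6, 48, 3, 16, 36, 24, 23, 27, 19]
Result: [34, 6, 48, 3, 16, 36, 24, 23, 27, 19]


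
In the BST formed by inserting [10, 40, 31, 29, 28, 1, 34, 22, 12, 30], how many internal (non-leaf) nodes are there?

Tree built from: [10, 40, 31, 29, 28, 1, 34, 22, 12, 30]
Tree (level-order array): [10, 1, 40, None, None, 31, None, 29, 34, 28, 30, None, None, 22, None, None, None, 12]
Rule: An internal node has at least one child.
Per-node child counts:
  node 10: 2 child(ren)
  node 1: 0 child(ren)
  node 40: 1 child(ren)
  node 31: 2 child(ren)
  node 29: 2 child(ren)
  node 28: 1 child(ren)
  node 22: 1 child(ren)
  node 12: 0 child(ren)
  node 30: 0 child(ren)
  node 34: 0 child(ren)
Matching nodes: [10, 40, 31, 29, 28, 22]
Count of internal (non-leaf) nodes: 6


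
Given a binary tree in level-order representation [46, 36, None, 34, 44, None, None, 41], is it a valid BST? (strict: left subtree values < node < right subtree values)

Level-order array: [46, 36, None, 34, 44, None, None, 41]
Validate using subtree bounds (lo, hi): at each node, require lo < value < hi,
then recurse left with hi=value and right with lo=value.
Preorder trace (stopping at first violation):
  at node 46 with bounds (-inf, +inf): OK
  at node 36 with bounds (-inf, 46): OK
  at node 34 with bounds (-inf, 36): OK
  at node 44 with bounds (36, 46): OK
  at node 41 with bounds (36, 44): OK
No violation found at any node.
Result: Valid BST


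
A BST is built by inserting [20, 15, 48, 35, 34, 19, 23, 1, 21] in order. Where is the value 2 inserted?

Starting tree (level order): [20, 15, 48, 1, 19, 35, None, None, None, None, None, 34, None, 23, None, 21]
Insertion path: 20 -> 15 -> 1
Result: insert 2 as right child of 1
Final tree (level order): [20, 15, 48, 1, 19, 35, None, None, 2, None, None, 34, None, None, None, 23, None, 21]


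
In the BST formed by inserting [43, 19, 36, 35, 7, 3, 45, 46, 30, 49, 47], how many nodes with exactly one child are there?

Tree built from: [43, 19, 36, 35, 7, 3, 45, 46, 30, 49, 47]
Tree (level-order array): [43, 19, 45, 7, 36, None, 46, 3, None, 35, None, None, 49, None, None, 30, None, 47]
Rule: These are nodes with exactly 1 non-null child.
Per-node child counts:
  node 43: 2 child(ren)
  node 19: 2 child(ren)
  node 7: 1 child(ren)
  node 3: 0 child(ren)
  node 36: 1 child(ren)
  node 35: 1 child(ren)
  node 30: 0 child(ren)
  node 45: 1 child(ren)
  node 46: 1 child(ren)
  node 49: 1 child(ren)
  node 47: 0 child(ren)
Matching nodes: [7, 36, 35, 45, 46, 49]
Count of nodes with exactly one child: 6


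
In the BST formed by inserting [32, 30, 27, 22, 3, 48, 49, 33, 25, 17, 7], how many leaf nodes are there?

Tree built from: [32, 30, 27, 22, 3, 48, 49, 33, 25, 17, 7]
Tree (level-order array): [32, 30, 48, 27, None, 33, 49, 22, None, None, None, None, None, 3, 25, None, 17, None, None, 7]
Rule: A leaf has 0 children.
Per-node child counts:
  node 32: 2 child(ren)
  node 30: 1 child(ren)
  node 27: 1 child(ren)
  node 22: 2 child(ren)
  node 3: 1 child(ren)
  node 17: 1 child(ren)
  node 7: 0 child(ren)
  node 25: 0 child(ren)
  node 48: 2 child(ren)
  node 33: 0 child(ren)
  node 49: 0 child(ren)
Matching nodes: [7, 25, 33, 49]
Count of leaf nodes: 4


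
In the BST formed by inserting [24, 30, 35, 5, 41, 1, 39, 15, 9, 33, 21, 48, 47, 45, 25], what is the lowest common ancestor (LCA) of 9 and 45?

Tree insertion order: [24, 30, 35, 5, 41, 1, 39, 15, 9, 33, 21, 48, 47, 45, 25]
Tree (level-order array): [24, 5, 30, 1, 15, 25, 35, None, None, 9, 21, None, None, 33, 41, None, None, None, None, None, None, 39, 48, None, None, 47, None, 45]
In a BST, the LCA of p=9, q=45 is the first node v on the
root-to-leaf path with p <= v <= q (go left if both < v, right if both > v).
Walk from root:
  at 24: 9 <= 24 <= 45, this is the LCA
LCA = 24


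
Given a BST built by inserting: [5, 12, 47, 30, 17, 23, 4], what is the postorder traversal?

Tree insertion order: [5, 12, 47, 30, 17, 23, 4]
Tree (level-order array): [5, 4, 12, None, None, None, 47, 30, None, 17, None, None, 23]
Postorder traversal: [4, 23, 17, 30, 47, 12, 5]


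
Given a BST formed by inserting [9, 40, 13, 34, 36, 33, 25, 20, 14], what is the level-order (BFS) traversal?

Tree insertion order: [9, 40, 13, 34, 36, 33, 25, 20, 14]
Tree (level-order array): [9, None, 40, 13, None, None, 34, 33, 36, 25, None, None, None, 20, None, 14]
BFS from the root, enqueuing left then right child of each popped node:
  queue [9] -> pop 9, enqueue [40], visited so far: [9]
  queue [40] -> pop 40, enqueue [13], visited so far: [9, 40]
  queue [13] -> pop 13, enqueue [34], visited so far: [9, 40, 13]
  queue [34] -> pop 34, enqueue [33, 36], visited so far: [9, 40, 13, 34]
  queue [33, 36] -> pop 33, enqueue [25], visited so far: [9, 40, 13, 34, 33]
  queue [36, 25] -> pop 36, enqueue [none], visited so far: [9, 40, 13, 34, 33, 36]
  queue [25] -> pop 25, enqueue [20], visited so far: [9, 40, 13, 34, 33, 36, 25]
  queue [20] -> pop 20, enqueue [14], visited so far: [9, 40, 13, 34, 33, 36, 25, 20]
  queue [14] -> pop 14, enqueue [none], visited so far: [9, 40, 13, 34, 33, 36, 25, 20, 14]
Result: [9, 40, 13, 34, 33, 36, 25, 20, 14]


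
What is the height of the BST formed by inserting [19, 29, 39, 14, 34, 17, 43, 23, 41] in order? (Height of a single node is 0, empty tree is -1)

Insertion order: [19, 29, 39, 14, 34, 17, 43, 23, 41]
Tree (level-order array): [19, 14, 29, None, 17, 23, 39, None, None, None, None, 34, 43, None, None, 41]
Compute height bottom-up (empty subtree = -1):
  height(17) = 1 + max(-1, -1) = 0
  height(14) = 1 + max(-1, 0) = 1
  height(23) = 1 + max(-1, -1) = 0
  height(34) = 1 + max(-1, -1) = 0
  height(41) = 1 + max(-1, -1) = 0
  height(43) = 1 + max(0, -1) = 1
  height(39) = 1 + max(0, 1) = 2
  height(29) = 1 + max(0, 2) = 3
  height(19) = 1 + max(1, 3) = 4
Height = 4


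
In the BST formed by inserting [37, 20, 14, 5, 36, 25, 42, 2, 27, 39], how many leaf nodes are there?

Tree built from: [37, 20, 14, 5, 36, 25, 42, 2, 27, 39]
Tree (level-order array): [37, 20, 42, 14, 36, 39, None, 5, None, 25, None, None, None, 2, None, None, 27]
Rule: A leaf has 0 children.
Per-node child counts:
  node 37: 2 child(ren)
  node 20: 2 child(ren)
  node 14: 1 child(ren)
  node 5: 1 child(ren)
  node 2: 0 child(ren)
  node 36: 1 child(ren)
  node 25: 1 child(ren)
  node 27: 0 child(ren)
  node 42: 1 child(ren)
  node 39: 0 child(ren)
Matching nodes: [2, 27, 39]
Count of leaf nodes: 3


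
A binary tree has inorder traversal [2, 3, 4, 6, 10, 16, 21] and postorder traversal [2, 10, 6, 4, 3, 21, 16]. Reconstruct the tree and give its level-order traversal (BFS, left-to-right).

Inorder:   [2, 3, 4, 6, 10, 16, 21]
Postorder: [2, 10, 6, 4, 3, 21, 16]
Algorithm: postorder visits root last, so walk postorder right-to-left;
each value is the root of the current inorder slice — split it at that
value, recurse on the right subtree first, then the left.
Recursive splits:
  root=16; inorder splits into left=[2, 3, 4, 6, 10], right=[21]
  root=21; inorder splits into left=[], right=[]
  root=3; inorder splits into left=[2], right=[4, 6, 10]
  root=4; inorder splits into left=[], right=[6, 10]
  root=6; inorder splits into left=[], right=[10]
  root=10; inorder splits into left=[], right=[]
  root=2; inorder splits into left=[], right=[]
Reconstructed level-order: [16, 3, 21, 2, 4, 6, 10]


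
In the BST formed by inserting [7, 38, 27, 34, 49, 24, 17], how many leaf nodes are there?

Tree built from: [7, 38, 27, 34, 49, 24, 17]
Tree (level-order array): [7, None, 38, 27, 49, 24, 34, None, None, 17]
Rule: A leaf has 0 children.
Per-node child counts:
  node 7: 1 child(ren)
  node 38: 2 child(ren)
  node 27: 2 child(ren)
  node 24: 1 child(ren)
  node 17: 0 child(ren)
  node 34: 0 child(ren)
  node 49: 0 child(ren)
Matching nodes: [17, 34, 49]
Count of leaf nodes: 3


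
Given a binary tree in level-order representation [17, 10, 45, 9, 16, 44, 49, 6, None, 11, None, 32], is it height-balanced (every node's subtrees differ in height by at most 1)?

Tree (level-order array): [17, 10, 45, 9, 16, 44, 49, 6, None, 11, None, 32]
Definition: a tree is height-balanced if, at every node, |h(left) - h(right)| <= 1 (empty subtree has height -1).
Bottom-up per-node check:
  node 6: h_left=-1, h_right=-1, diff=0 [OK], height=0
  node 9: h_left=0, h_right=-1, diff=1 [OK], height=1
  node 11: h_left=-1, h_right=-1, diff=0 [OK], height=0
  node 16: h_left=0, h_right=-1, diff=1 [OK], height=1
  node 10: h_left=1, h_right=1, diff=0 [OK], height=2
  node 32: h_left=-1, h_right=-1, diff=0 [OK], height=0
  node 44: h_left=0, h_right=-1, diff=1 [OK], height=1
  node 49: h_left=-1, h_right=-1, diff=0 [OK], height=0
  node 45: h_left=1, h_right=0, diff=1 [OK], height=2
  node 17: h_left=2, h_right=2, diff=0 [OK], height=3
All nodes satisfy the balance condition.
Result: Balanced


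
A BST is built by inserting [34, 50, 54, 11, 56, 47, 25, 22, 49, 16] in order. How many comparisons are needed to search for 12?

Search path for 12: 34 -> 11 -> 25 -> 22 -> 16
Found: False
Comparisons: 5


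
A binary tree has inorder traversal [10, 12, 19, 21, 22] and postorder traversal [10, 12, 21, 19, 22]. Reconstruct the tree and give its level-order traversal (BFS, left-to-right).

Inorder:   [10, 12, 19, 21, 22]
Postorder: [10, 12, 21, 19, 22]
Algorithm: postorder visits root last, so walk postorder right-to-left;
each value is the root of the current inorder slice — split it at that
value, recurse on the right subtree first, then the left.
Recursive splits:
  root=22; inorder splits into left=[10, 12, 19, 21], right=[]
  root=19; inorder splits into left=[10, 12], right=[21]
  root=21; inorder splits into left=[], right=[]
  root=12; inorder splits into left=[10], right=[]
  root=10; inorder splits into left=[], right=[]
Reconstructed level-order: [22, 19, 12, 21, 10]


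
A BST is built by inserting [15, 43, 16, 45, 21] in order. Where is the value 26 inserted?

Starting tree (level order): [15, None, 43, 16, 45, None, 21]
Insertion path: 15 -> 43 -> 16 -> 21
Result: insert 26 as right child of 21
Final tree (level order): [15, None, 43, 16, 45, None, 21, None, None, None, 26]


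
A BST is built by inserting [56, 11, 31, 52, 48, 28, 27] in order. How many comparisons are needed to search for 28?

Search path for 28: 56 -> 11 -> 31 -> 28
Found: True
Comparisons: 4


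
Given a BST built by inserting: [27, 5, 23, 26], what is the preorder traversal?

Tree insertion order: [27, 5, 23, 26]
Tree (level-order array): [27, 5, None, None, 23, None, 26]
Preorder traversal: [27, 5, 23, 26]


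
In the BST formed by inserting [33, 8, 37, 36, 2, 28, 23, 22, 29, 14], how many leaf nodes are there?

Tree built from: [33, 8, 37, 36, 2, 28, 23, 22, 29, 14]
Tree (level-order array): [33, 8, 37, 2, 28, 36, None, None, None, 23, 29, None, None, 22, None, None, None, 14]
Rule: A leaf has 0 children.
Per-node child counts:
  node 33: 2 child(ren)
  node 8: 2 child(ren)
  node 2: 0 child(ren)
  node 28: 2 child(ren)
  node 23: 1 child(ren)
  node 22: 1 child(ren)
  node 14: 0 child(ren)
  node 29: 0 child(ren)
  node 37: 1 child(ren)
  node 36: 0 child(ren)
Matching nodes: [2, 14, 29, 36]
Count of leaf nodes: 4


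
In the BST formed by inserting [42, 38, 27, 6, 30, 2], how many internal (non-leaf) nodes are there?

Tree built from: [42, 38, 27, 6, 30, 2]
Tree (level-order array): [42, 38, None, 27, None, 6, 30, 2]
Rule: An internal node has at least one child.
Per-node child counts:
  node 42: 1 child(ren)
  node 38: 1 child(ren)
  node 27: 2 child(ren)
  node 6: 1 child(ren)
  node 2: 0 child(ren)
  node 30: 0 child(ren)
Matching nodes: [42, 38, 27, 6]
Count of internal (non-leaf) nodes: 4


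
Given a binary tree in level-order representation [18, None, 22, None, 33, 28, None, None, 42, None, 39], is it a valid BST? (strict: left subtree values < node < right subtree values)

Level-order array: [18, None, 22, None, 33, 28, None, None, 42, None, 39]
Validate using subtree bounds (lo, hi): at each node, require lo < value < hi,
then recurse left with hi=value and right with lo=value.
Preorder trace (stopping at first violation):
  at node 18 with bounds (-inf, +inf): OK
  at node 22 with bounds (18, +inf): OK
  at node 33 with bounds (22, +inf): OK
  at node 28 with bounds (22, 33): OK
  at node 42 with bounds (28, 33): VIOLATION
Node 42 violates its bound: not (28 < 42 < 33).
Result: Not a valid BST


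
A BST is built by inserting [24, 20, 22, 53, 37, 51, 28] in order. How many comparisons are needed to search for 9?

Search path for 9: 24 -> 20
Found: False
Comparisons: 2


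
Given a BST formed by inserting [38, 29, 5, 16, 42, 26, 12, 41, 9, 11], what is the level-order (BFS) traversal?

Tree insertion order: [38, 29, 5, 16, 42, 26, 12, 41, 9, 11]
Tree (level-order array): [38, 29, 42, 5, None, 41, None, None, 16, None, None, 12, 26, 9, None, None, None, None, 11]
BFS from the root, enqueuing left then right child of each popped node:
  queue [38] -> pop 38, enqueue [29, 42], visited so far: [38]
  queue [29, 42] -> pop 29, enqueue [5], visited so far: [38, 29]
  queue [42, 5] -> pop 42, enqueue [41], visited so far: [38, 29, 42]
  queue [5, 41] -> pop 5, enqueue [16], visited so far: [38, 29, 42, 5]
  queue [41, 16] -> pop 41, enqueue [none], visited so far: [38, 29, 42, 5, 41]
  queue [16] -> pop 16, enqueue [12, 26], visited so far: [38, 29, 42, 5, 41, 16]
  queue [12, 26] -> pop 12, enqueue [9], visited so far: [38, 29, 42, 5, 41, 16, 12]
  queue [26, 9] -> pop 26, enqueue [none], visited so far: [38, 29, 42, 5, 41, 16, 12, 26]
  queue [9] -> pop 9, enqueue [11], visited so far: [38, 29, 42, 5, 41, 16, 12, 26, 9]
  queue [11] -> pop 11, enqueue [none], visited so far: [38, 29, 42, 5, 41, 16, 12, 26, 9, 11]
Result: [38, 29, 42, 5, 41, 16, 12, 26, 9, 11]


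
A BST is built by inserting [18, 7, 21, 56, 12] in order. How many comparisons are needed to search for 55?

Search path for 55: 18 -> 21 -> 56
Found: False
Comparisons: 3


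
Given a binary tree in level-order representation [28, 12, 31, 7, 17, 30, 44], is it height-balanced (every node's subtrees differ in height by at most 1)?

Tree (level-order array): [28, 12, 31, 7, 17, 30, 44]
Definition: a tree is height-balanced if, at every node, |h(left) - h(right)| <= 1 (empty subtree has height -1).
Bottom-up per-node check:
  node 7: h_left=-1, h_right=-1, diff=0 [OK], height=0
  node 17: h_left=-1, h_right=-1, diff=0 [OK], height=0
  node 12: h_left=0, h_right=0, diff=0 [OK], height=1
  node 30: h_left=-1, h_right=-1, diff=0 [OK], height=0
  node 44: h_left=-1, h_right=-1, diff=0 [OK], height=0
  node 31: h_left=0, h_right=0, diff=0 [OK], height=1
  node 28: h_left=1, h_right=1, diff=0 [OK], height=2
All nodes satisfy the balance condition.
Result: Balanced


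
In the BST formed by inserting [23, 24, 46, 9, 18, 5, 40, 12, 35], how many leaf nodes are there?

Tree built from: [23, 24, 46, 9, 18, 5, 40, 12, 35]
Tree (level-order array): [23, 9, 24, 5, 18, None, 46, None, None, 12, None, 40, None, None, None, 35]
Rule: A leaf has 0 children.
Per-node child counts:
  node 23: 2 child(ren)
  node 9: 2 child(ren)
  node 5: 0 child(ren)
  node 18: 1 child(ren)
  node 12: 0 child(ren)
  node 24: 1 child(ren)
  node 46: 1 child(ren)
  node 40: 1 child(ren)
  node 35: 0 child(ren)
Matching nodes: [5, 12, 35]
Count of leaf nodes: 3


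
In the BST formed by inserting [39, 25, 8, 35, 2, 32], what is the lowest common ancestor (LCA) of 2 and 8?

Tree insertion order: [39, 25, 8, 35, 2, 32]
Tree (level-order array): [39, 25, None, 8, 35, 2, None, 32]
In a BST, the LCA of p=2, q=8 is the first node v on the
root-to-leaf path with p <= v <= q (go left if both < v, right if both > v).
Walk from root:
  at 39: both 2 and 8 < 39, go left
  at 25: both 2 and 8 < 25, go left
  at 8: 2 <= 8 <= 8, this is the LCA
LCA = 8


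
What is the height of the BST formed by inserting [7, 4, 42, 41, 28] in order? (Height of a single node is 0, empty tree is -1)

Insertion order: [7, 4, 42, 41, 28]
Tree (level-order array): [7, 4, 42, None, None, 41, None, 28]
Compute height bottom-up (empty subtree = -1):
  height(4) = 1 + max(-1, -1) = 0
  height(28) = 1 + max(-1, -1) = 0
  height(41) = 1 + max(0, -1) = 1
  height(42) = 1 + max(1, -1) = 2
  height(7) = 1 + max(0, 2) = 3
Height = 3


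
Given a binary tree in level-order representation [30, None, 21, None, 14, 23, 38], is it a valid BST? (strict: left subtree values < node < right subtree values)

Level-order array: [30, None, 21, None, 14, 23, 38]
Validate using subtree bounds (lo, hi): at each node, require lo < value < hi,
then recurse left with hi=value and right with lo=value.
Preorder trace (stopping at first violation):
  at node 30 with bounds (-inf, +inf): OK
  at node 21 with bounds (30, +inf): VIOLATION
Node 21 violates its bound: not (30 < 21 < +inf).
Result: Not a valid BST


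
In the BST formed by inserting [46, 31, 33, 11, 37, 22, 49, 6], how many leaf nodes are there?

Tree built from: [46, 31, 33, 11, 37, 22, 49, 6]
Tree (level-order array): [46, 31, 49, 11, 33, None, None, 6, 22, None, 37]
Rule: A leaf has 0 children.
Per-node child counts:
  node 46: 2 child(ren)
  node 31: 2 child(ren)
  node 11: 2 child(ren)
  node 6: 0 child(ren)
  node 22: 0 child(ren)
  node 33: 1 child(ren)
  node 37: 0 child(ren)
  node 49: 0 child(ren)
Matching nodes: [6, 22, 37, 49]
Count of leaf nodes: 4
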